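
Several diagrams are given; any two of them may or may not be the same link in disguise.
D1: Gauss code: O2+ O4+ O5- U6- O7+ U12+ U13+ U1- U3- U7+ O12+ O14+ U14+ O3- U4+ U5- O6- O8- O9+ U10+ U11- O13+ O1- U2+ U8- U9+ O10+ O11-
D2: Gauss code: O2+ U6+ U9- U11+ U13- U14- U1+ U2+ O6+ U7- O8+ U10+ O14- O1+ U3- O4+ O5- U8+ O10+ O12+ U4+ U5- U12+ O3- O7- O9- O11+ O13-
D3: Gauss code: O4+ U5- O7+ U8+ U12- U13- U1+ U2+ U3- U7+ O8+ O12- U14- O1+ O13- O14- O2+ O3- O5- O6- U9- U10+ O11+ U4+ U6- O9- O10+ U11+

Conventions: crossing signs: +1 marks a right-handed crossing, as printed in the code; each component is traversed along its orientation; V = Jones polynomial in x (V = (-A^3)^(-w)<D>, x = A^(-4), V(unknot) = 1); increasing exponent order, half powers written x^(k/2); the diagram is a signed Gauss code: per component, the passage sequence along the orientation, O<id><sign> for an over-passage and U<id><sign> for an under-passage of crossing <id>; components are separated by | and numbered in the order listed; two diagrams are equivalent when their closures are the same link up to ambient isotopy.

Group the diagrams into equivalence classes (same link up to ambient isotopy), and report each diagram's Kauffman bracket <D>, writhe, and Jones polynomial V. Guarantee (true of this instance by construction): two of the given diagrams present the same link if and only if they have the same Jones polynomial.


equivalence classes: {D1, D2, D3}
D1 (bracket A^6; 14 crossings at w = +2): V = 1
D2 (bracket A^6; 14 crossings at w = +2): V = 1
V(D3) = 1  (w 0, c 14, <D> = 1)
observation: one V(x) for all 3 diagrams — one class (guaranteed)


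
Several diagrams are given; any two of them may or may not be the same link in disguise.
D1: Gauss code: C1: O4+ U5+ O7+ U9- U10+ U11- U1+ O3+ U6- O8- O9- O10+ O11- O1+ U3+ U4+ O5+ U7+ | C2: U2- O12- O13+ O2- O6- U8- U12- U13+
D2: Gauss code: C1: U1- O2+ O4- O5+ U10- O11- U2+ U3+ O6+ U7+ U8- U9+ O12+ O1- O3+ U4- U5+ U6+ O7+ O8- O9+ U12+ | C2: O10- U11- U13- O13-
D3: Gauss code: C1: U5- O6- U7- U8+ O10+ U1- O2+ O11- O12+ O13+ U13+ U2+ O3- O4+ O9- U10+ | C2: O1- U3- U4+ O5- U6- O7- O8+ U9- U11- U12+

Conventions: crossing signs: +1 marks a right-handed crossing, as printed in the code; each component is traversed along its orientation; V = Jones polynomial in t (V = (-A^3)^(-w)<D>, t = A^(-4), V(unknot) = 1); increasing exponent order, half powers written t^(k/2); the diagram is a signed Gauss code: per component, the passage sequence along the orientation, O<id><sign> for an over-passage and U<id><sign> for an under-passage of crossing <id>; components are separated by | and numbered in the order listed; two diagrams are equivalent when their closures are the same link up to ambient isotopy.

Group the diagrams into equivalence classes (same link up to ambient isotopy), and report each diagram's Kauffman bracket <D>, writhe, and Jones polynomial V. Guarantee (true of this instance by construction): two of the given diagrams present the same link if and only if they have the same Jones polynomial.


grouping into links: {D1, D2} | {D3}
V(D1) = -t^(-3/2) - 2t^(1/2) + t^(3/2) - t^(5/2) + t^(7/2)  (w +1, c 13, <D> = -A^-11 + A^-7 - A^-3 + 2A + A^9)
D2 (bracket -A^-11 + A^-7 - A^-3 + 2A + A^9; 13 crossings at w = +1): V = -t^(-3/2) - 2t^(1/2) + t^(3/2) - t^(5/2) + t^(7/2)
V(D3) = -t^(-9/2) - t^(-5/2) + t^(-3/2) - t^(-1/2)  (w -1, c 13, <D> = A^-1 - A^3 + A^7 + A^15)
key observation: V(t) takes 2 values over 3 diagrams, fixing the grouping


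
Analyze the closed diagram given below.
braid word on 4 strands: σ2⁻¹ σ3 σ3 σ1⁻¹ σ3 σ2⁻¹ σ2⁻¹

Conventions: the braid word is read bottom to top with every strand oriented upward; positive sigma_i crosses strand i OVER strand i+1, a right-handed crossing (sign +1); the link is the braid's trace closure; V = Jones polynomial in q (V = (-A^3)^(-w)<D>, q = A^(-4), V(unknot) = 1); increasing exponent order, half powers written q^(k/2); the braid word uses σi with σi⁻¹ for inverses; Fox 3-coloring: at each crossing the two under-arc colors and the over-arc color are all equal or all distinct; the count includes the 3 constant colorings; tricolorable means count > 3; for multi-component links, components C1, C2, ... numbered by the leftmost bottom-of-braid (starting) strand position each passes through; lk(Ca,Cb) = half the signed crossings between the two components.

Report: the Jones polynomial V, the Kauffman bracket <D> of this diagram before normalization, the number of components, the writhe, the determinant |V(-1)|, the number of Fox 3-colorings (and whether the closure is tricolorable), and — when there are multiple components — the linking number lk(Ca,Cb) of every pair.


V(q) = -q^-3 + q^-2 - q^-1 + 3 - q + q^2 - q^3
bracket: A^-15 - A^-11 + A^-7 - 3A^-3 + A - A^5 + A^9, w = -1
1 component, writhe -1, over 7 crossings
det 9, colorings 27 of 3^7 — tricolorable
observation: |V(-1)| = 9: so tricolorable, since 3 divides 9


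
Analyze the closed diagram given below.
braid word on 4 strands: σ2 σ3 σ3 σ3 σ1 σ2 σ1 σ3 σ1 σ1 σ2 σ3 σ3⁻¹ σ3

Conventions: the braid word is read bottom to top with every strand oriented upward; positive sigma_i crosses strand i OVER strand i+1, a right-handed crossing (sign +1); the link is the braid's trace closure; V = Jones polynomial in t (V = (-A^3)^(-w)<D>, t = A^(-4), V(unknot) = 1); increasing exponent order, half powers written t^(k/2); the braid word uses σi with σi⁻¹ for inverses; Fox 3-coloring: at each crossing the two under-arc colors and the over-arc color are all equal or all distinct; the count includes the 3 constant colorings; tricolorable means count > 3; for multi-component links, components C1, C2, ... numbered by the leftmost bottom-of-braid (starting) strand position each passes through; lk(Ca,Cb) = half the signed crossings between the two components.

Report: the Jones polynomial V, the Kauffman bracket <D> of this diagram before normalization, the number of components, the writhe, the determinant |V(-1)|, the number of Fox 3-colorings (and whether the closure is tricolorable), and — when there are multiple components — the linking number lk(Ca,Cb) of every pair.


V = -t^(9/2) - t^(13/2) - t^(19/2) + t^(21/2) - t^(23/2) + t^(25/2)
<D> = A^-14 - A^-10 + A^-6 - A^-2 - A^10 - A^18 (w = +12)
2 components over 14 crossings, w = +12
lk(C1,C2): +3
3 Fox colorings among 3^14, |V(-1)| = 2: not tricolorable
why: w = +12 shifts under R1 moves; the (-A^3)^(-12) factor cancels that in V


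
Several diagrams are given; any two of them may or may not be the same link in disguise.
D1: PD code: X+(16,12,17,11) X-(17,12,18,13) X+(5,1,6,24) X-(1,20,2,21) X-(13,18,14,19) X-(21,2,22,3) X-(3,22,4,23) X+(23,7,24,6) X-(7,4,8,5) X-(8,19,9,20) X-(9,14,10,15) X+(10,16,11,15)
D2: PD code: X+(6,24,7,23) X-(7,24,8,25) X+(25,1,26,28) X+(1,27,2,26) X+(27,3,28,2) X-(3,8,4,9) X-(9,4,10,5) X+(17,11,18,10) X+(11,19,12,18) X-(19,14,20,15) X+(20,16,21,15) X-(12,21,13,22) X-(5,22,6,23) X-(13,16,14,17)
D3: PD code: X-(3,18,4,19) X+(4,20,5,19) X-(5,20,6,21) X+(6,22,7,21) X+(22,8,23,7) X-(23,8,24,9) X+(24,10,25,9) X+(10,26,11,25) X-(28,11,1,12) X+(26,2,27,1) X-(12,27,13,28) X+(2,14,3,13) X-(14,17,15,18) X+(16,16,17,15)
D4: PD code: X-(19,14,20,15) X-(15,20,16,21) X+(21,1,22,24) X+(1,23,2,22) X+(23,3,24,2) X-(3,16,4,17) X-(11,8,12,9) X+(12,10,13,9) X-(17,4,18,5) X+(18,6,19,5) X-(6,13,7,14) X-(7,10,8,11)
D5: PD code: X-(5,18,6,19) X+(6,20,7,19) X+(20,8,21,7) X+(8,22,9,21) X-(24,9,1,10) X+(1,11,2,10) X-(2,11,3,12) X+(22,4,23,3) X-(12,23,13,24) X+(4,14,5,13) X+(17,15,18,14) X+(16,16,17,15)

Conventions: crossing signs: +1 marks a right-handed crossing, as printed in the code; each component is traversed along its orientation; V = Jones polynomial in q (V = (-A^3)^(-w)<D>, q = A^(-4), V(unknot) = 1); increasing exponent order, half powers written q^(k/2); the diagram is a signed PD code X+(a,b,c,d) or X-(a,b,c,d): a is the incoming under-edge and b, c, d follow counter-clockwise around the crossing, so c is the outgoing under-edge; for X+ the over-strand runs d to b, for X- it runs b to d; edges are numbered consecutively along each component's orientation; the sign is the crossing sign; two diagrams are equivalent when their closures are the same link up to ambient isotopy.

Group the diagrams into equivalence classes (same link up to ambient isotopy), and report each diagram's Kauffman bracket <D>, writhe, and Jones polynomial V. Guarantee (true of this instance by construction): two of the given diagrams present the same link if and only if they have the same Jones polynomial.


grouping into links: {D1} | {D2, D4} | {D3, D5}
V(D1) = q^-5 - 2q^-4 + 2q^-3 - 2q^-2 + 2q^-1 - 1 + q  (w -4, c 12, <D> = A^-16 - A^-12 + 2A^-8 - 2A^-4 + 2 - 2A^4 + A^8)
V(D2) = -q^-3 + q^-2 - q^-1 + 3 - q + q^2 - q^3  (w 0, c 14, <D> = -A^-12 + A^-8 - A^-4 + 3 - A^4 + A^8 - A^12)
V(D3) = q^-1 - 1 + 2q - 2q^2 + 2q^3 - 2q^4 + q^5  [14 crossings, <D> = A^-14 - 2A^-10 + 2A^-6 - 2A^-2 + 2A^2 - A^6 + A^10, w = +2]
V(D4) = -q^-3 + q^-2 - q^-1 + 3 - q + q^2 - q^3  (w -2, c 12, <D> = -A^-18 + A^-14 - A^-10 + 3A^-6 - A^-2 + A^2 - A^6)
D5 (bracket A^-8 - 2A^-4 + 2 - 2A^4 + 2A^8 - A^12 + A^16; 12 crossings at w = +4): V = q^-1 - 1 + 2q - 2q^2 + 2q^3 - 2q^4 + q^5
why: 3 values of V(q) split the 5 diagrams


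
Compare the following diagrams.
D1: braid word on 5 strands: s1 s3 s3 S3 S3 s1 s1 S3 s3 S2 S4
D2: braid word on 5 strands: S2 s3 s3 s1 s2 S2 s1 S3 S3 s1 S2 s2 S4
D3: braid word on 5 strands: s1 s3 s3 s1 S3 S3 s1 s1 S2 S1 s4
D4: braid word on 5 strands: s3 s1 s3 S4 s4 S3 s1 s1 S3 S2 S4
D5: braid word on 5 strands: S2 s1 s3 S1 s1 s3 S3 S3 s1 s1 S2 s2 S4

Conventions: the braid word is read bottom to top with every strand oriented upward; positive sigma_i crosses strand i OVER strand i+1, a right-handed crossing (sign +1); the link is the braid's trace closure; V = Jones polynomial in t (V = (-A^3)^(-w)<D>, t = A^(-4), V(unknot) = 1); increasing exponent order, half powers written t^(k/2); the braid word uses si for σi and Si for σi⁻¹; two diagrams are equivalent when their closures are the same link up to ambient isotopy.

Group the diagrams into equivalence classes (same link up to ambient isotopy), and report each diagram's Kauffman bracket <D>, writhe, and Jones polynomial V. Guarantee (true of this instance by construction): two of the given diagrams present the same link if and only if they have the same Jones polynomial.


grouping into links: {D1, D2, D3, D4, D5}
V(D1) = -t^(1/2) - t^(3/2) - t^(5/2) + t^(9/2)  (w +1, c 11, <D> = -A^-15 + A^-7 + A^-3 + A)
D2 (bracket -A^-15 + A^-7 + A^-3 + A; 13 crossings at w = +1): V = -t^(1/2) - t^(3/2) - t^(5/2) + t^(9/2)
V(D3) = -t^(1/2) - t^(3/2) - t^(5/2) + t^(9/2)  [11 crossings, <D> = -A^-9 + A^-1 + A^3 + A^7, w = +3]
D4 (bracket -A^-15 + A^-7 + A^-3 + A; 11 crossings at w = +1): V = -t^(1/2) - t^(3/2) - t^(5/2) + t^(9/2)
V(D5) = -t^(1/2) - t^(3/2) - t^(5/2) + t^(9/2)  (w +1, c 13, <D> = -A^-15 + A^-7 + A^-3 + A)
why: all 5 diagrams share one V(t), hence one class


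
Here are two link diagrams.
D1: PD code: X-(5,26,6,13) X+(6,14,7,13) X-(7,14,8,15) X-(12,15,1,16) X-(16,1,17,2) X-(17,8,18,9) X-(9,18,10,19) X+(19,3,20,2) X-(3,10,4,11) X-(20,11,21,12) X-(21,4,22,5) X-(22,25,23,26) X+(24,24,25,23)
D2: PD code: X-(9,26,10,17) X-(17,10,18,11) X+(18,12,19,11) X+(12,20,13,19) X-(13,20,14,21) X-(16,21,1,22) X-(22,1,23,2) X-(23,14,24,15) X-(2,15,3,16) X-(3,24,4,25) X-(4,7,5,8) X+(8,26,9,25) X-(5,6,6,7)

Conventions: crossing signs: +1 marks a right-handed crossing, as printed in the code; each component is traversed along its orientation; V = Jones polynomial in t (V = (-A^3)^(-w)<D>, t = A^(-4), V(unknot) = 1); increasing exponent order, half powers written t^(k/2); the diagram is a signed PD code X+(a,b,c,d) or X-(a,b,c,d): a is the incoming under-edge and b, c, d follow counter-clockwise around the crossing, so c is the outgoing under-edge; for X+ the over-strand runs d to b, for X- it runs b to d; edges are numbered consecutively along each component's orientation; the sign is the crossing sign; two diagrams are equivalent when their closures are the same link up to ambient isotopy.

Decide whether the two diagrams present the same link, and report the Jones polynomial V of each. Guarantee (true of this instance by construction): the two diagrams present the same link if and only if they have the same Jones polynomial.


equivalent: no
D1 (bracket A^-11 + A^-3 - A + A^5 - A^9 + A^13; 13 crossings at w = -7): V = -t^(-17/2) + t^(-15/2) - t^(-13/2) + t^(-11/2) - t^(-9/2) - t^(-5/2)
D2 (bracket A^-15 + A^-7 - A^-3 + A; 13 crossings at w = -7): V = -t^(-11/2) + t^(-9/2) - t^(-7/2) - t^(-3/2)
key observation: V(t) takes 2 values over 2 diagrams, fixing the grouping


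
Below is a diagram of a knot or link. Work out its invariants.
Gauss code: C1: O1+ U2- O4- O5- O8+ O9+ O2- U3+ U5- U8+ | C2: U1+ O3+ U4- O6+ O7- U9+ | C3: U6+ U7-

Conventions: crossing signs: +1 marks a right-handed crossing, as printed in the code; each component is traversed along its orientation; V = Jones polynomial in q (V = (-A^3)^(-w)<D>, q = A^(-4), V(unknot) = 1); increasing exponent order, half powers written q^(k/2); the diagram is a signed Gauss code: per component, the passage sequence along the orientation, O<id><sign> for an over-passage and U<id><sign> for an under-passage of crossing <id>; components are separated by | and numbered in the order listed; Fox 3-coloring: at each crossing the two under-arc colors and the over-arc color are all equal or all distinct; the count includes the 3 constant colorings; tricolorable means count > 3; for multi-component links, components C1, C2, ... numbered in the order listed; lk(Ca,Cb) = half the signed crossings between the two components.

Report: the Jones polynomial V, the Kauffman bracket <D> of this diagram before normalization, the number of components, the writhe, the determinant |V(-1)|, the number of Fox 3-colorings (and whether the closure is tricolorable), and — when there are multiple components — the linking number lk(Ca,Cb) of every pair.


V = 1 + q + q^2 + q^3
<D> = -A^-9 - A^-5 - A^-1 - A^3 (w = +1)
3 components over 9 crossings, w = +1
lk(C1,C2): +1
lk(C1,C3) = 0
linking number lk(C2,C3) = 0
9 Fox colorings among 3^9, |V(-1)| = 0: tricolorable
why: the span of V is 3, within the link bound 9 + 3 - 1


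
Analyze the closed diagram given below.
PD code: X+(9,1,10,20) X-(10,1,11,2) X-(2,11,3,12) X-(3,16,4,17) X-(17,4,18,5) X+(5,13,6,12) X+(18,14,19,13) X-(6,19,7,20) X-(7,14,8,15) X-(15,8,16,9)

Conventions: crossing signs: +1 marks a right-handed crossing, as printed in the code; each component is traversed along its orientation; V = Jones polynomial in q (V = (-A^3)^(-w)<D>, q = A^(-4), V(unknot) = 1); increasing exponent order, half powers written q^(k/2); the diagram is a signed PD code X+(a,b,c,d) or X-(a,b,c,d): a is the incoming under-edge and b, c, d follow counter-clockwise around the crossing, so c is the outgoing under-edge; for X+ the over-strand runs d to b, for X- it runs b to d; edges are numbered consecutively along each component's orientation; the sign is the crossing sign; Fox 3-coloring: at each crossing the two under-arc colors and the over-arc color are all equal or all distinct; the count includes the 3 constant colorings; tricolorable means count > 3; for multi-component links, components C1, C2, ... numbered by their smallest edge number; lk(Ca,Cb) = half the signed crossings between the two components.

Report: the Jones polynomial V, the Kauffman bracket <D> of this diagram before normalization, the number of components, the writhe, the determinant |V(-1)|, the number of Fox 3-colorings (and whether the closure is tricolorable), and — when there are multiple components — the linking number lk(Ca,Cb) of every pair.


V = -q^-4 + q^-3 + q^-1
<D> = A^-8 + 1 - A^4 (w = -4)
1 component over 10 crossings, w = -4
9 Fox colorings among 3^10, |V(-1)| = 3: tricolorable
why: the span of V is 3, forcing >= 3 crossings in any diagram


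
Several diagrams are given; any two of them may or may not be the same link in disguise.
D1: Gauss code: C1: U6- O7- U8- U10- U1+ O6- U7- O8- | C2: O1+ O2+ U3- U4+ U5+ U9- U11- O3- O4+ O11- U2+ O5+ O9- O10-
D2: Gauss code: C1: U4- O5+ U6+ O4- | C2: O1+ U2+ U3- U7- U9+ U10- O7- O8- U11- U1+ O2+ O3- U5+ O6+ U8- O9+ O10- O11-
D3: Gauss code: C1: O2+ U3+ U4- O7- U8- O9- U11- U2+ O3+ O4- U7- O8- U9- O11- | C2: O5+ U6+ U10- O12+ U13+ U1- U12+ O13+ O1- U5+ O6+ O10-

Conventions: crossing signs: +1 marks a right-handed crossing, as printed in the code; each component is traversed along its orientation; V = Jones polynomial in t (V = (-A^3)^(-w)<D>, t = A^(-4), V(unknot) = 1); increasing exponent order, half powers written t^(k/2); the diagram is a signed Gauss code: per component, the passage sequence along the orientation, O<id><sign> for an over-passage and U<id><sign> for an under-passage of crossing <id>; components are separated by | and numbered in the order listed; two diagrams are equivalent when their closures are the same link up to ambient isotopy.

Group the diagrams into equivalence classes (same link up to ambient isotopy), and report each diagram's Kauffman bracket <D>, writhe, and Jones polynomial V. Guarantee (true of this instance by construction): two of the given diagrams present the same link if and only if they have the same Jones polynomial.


equivalence classes: {D1, D3} | {D2}
D1 (bracket A^-7 + A^-3 + A - A^9; 11 crossings at w = -3): V = t^(-9/2) - t^(-5/2) - t^(-3/2) - t^(-1/2)
V(D2) = -t^(1/2) - t^(5/2)  (w -1, c 11, <D> = A^-13 + A^-5)
V(D3) = t^(-9/2) - t^(-5/2) - t^(-3/2) - t^(-1/2)  (w -1, c 13, <D> = A^-1 + A^3 + A^7 - A^15)
observation: V(t) takes 2 values over 3 diagrams, fixing the grouping


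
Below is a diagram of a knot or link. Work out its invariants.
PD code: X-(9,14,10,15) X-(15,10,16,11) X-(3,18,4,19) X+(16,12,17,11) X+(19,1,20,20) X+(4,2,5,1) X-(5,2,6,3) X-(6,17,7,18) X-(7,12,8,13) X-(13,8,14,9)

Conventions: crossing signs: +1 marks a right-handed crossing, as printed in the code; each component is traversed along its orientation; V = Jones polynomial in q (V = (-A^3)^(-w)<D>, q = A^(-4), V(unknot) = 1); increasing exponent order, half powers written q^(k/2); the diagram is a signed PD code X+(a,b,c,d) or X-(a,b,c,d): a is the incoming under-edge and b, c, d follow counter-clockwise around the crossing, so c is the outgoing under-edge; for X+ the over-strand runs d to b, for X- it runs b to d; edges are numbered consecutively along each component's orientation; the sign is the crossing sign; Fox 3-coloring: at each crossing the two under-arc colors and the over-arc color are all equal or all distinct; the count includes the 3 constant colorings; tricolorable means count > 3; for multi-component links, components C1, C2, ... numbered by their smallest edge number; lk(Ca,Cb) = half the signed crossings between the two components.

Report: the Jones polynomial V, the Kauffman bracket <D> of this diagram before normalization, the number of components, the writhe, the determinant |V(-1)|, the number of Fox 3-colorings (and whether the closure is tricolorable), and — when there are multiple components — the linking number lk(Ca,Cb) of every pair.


Jones polynomial: V(q) = -q^-4 + q^-3 + q^-1
<D> = A^-8 + 1 - A^4; writhe -4
components 1, writhe -4 (10 crossings)
3-colorings: 9 of 3^10, det 3 — tricolorable
note: w = -4 shifts under R1 moves; the (-A^3)^(4) factor cancels that in V


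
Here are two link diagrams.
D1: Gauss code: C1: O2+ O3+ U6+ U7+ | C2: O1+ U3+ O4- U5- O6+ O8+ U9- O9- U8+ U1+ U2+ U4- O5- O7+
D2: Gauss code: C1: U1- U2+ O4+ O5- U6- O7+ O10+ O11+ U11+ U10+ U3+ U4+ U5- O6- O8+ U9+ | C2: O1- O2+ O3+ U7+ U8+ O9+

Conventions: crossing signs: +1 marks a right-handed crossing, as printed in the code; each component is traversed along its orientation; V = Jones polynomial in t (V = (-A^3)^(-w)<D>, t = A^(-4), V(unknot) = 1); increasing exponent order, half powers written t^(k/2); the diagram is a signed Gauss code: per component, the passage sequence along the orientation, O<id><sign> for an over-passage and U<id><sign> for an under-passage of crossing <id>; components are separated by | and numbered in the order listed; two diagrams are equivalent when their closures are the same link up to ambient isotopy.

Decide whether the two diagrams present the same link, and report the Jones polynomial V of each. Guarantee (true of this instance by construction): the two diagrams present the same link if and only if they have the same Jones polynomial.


same link: yes
V(D1) = -t^(1/2) + t^(3/2) - t^(5/2) - t^(9/2)  [9 crossings, <D> = A^-9 + A^-1 - A^3 + A^7, w = +3]
V(D2) = -t^(1/2) + t^(3/2) - t^(5/2) - t^(9/2)  (w +5, c 11, <D> = A^-3 + A^5 - A^9 + A^13)
note: all 2 diagrams share one V(t), hence one class


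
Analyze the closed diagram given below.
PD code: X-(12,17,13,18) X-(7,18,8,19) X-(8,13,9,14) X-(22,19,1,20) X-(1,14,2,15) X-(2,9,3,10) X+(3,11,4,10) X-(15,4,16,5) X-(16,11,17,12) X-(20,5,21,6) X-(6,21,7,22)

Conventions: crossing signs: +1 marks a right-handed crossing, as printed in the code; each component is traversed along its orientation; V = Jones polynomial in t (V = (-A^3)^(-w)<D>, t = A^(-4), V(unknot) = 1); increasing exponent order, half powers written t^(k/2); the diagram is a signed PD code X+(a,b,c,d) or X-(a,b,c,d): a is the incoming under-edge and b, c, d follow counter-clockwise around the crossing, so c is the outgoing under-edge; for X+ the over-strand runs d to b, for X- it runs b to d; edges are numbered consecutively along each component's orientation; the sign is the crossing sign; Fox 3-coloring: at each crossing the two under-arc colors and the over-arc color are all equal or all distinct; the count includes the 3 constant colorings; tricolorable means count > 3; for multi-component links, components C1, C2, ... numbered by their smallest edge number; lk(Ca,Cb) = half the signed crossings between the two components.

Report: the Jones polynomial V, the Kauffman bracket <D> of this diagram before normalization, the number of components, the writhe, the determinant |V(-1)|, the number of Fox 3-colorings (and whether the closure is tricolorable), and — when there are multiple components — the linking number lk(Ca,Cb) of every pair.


V = -t^-8 + t^-5 + t^-3
<D> = -A^-15 - A^-7 + A^5 (w = -9)
1 component over 11 crossings, w = -9
9 Fox colorings among 3^11, |V(-1)| = 3: tricolorable
why: det 3 = |V(-1)|; divisible by 3, so tricolorable


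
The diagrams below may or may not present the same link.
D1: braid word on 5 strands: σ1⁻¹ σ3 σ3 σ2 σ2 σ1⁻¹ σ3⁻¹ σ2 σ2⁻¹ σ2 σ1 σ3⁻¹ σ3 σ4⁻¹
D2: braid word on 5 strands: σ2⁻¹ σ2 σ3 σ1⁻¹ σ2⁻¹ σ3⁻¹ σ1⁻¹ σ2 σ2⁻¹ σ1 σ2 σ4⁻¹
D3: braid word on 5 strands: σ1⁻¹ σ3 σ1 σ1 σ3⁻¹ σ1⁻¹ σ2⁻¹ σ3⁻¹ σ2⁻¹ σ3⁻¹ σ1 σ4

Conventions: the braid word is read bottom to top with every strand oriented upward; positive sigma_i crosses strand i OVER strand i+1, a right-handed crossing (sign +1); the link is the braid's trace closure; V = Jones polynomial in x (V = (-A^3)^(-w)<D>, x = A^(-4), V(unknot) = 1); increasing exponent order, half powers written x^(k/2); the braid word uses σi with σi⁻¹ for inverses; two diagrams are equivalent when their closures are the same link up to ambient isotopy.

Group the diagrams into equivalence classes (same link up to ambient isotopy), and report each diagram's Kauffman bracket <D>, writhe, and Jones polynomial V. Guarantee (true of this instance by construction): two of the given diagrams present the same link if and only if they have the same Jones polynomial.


grouping into links: {D1} | {D2} | {D3}
V(D1) = x - x^2 + 2x^3 - x^4 + x^5 - x^6  (w +2, c 14, <D> = -A^-18 + A^-14 - A^-10 + 2A^-6 - A^-2 + A^2)
D2 (bracket A^-6; 12 crossings at w = -2): V = 1
V(D3) = -x^-4 + x^-3 + x^-1  [12 crossings, <D> = A^-2 + A^6 - A^10, w = -2]
why: 3 classes among 3 diagrams; unequal V(x) rules out equality


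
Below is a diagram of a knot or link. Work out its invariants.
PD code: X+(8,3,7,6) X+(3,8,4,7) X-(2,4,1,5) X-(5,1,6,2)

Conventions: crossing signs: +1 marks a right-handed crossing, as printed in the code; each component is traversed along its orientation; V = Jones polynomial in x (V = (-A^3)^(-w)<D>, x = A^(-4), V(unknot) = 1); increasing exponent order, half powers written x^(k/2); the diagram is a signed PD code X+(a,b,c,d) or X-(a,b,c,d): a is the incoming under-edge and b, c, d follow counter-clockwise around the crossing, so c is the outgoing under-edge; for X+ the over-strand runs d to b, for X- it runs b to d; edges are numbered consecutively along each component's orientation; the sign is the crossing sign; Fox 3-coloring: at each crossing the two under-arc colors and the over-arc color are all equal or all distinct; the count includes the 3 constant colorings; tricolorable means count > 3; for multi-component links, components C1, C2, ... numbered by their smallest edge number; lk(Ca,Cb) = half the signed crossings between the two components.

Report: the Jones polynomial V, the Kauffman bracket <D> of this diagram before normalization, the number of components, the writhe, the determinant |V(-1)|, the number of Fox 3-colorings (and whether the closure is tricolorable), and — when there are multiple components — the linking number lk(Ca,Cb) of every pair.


V = x^-2 + 2 + x^2
<D> = A^-8 + 2 + A^8 (w = 0)
3 components over 4 crossings, w = 0
lk(C1,C2): -1
lk(C1,C3) = 0
linking number lk(C2,C3) = +1
3 Fox colorings among 3^4, |V(-1)| = 4: not tricolorable
why: the 3 component pairs carry total linking 0


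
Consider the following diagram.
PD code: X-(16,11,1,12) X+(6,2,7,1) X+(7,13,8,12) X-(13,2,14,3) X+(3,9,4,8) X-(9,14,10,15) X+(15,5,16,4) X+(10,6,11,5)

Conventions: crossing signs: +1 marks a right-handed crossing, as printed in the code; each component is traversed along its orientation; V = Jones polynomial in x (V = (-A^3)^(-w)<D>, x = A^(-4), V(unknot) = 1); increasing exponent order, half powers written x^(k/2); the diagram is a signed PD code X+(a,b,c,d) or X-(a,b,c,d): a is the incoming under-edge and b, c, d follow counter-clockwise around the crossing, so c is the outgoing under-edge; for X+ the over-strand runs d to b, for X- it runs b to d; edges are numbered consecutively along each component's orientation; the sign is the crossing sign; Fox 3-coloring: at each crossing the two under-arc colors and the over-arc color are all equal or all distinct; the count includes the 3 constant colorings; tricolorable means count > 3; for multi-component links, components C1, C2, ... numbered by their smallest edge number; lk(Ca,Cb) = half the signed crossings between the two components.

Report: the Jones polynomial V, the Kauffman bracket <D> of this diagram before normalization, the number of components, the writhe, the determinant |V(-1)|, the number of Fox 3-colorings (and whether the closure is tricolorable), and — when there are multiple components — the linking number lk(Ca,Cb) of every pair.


V = -x^-1 + 2 - x + 2x^2 - x^3 + x^4 - x^5
<D> = -A^-14 + A^-10 - A^-6 + 2A^-2 - A^2 + 2A^6 - A^10 (w = +2)
1 component over 8 crossings, w = +2
9 Fox colorings among 3^8, |V(-1)| = 9: tricolorable
why: w = +2 shifts under R1 moves; the (-A^3)^(-2) factor cancels that in V


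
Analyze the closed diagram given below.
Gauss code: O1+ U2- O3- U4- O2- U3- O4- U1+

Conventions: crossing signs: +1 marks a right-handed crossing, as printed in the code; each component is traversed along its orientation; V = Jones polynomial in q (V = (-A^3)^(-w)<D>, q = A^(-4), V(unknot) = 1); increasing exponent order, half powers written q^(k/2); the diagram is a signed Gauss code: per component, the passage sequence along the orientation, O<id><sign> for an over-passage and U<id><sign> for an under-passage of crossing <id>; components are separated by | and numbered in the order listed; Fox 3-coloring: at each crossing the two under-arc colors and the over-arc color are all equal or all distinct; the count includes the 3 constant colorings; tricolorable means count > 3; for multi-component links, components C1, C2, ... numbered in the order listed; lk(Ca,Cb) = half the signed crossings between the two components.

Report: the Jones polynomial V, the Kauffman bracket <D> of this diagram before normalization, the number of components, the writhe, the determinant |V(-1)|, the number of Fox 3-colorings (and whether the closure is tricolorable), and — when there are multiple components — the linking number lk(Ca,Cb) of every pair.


V(q) = -q^-4 + q^-3 + q^-1
bracket: A^-2 + A^6 - A^10, w = -2
1 component, writhe -2, over 4 crossings
det 3, colorings 9 of 3^4 — tricolorable
observation: w = -2 shifts under R1 moves; the (-A^3)^(2) factor cancels that in V


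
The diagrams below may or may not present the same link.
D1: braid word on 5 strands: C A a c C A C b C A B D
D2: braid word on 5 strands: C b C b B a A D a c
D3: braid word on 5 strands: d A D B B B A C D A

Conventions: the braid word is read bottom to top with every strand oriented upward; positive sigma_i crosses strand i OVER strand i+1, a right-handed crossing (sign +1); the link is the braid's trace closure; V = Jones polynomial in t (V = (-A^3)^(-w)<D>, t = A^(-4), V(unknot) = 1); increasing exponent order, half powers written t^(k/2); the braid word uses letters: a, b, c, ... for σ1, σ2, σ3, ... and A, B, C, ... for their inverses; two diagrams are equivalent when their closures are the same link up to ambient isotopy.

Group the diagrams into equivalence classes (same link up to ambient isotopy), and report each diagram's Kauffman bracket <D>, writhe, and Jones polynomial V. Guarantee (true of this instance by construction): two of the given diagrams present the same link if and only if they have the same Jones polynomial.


classes: {D1} | {D2} | {D3}
V(D1) = -t^-6 + t^-5 - t^-4 + 2t^-3 - t^-2 + t^-1  [12 crossings, <D> = A^-14 - A^-10 + 2A^-6 - A^-2 + A^2 - A^6, w = -6]
V(D2) = 1  (w 0, c 10, <D> = 1)
V(D3) = t^-8 - 2t^-7 + t^-6 - 2t^-5 + 2t^-4 + t^-2  (w -8, c 10, <D> = A^-16 + 2A^-8 - 2A^-4 + 1 - 2A^4 + A^8)
insight: V(t) takes 3 values over 3 diagrams, fixing the grouping


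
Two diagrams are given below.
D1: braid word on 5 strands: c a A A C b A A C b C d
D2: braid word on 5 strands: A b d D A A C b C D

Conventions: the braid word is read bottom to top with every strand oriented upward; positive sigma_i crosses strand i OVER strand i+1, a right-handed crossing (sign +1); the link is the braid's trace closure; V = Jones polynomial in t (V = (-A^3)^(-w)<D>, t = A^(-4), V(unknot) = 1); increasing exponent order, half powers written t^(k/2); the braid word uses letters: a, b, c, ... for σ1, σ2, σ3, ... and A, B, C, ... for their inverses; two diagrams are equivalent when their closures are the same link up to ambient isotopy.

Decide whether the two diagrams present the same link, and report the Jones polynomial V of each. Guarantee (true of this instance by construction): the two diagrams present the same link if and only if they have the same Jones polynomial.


equivalent: yes
D1 (bracket A^-10 - 2A^-6 + 3A^-2 - 3A^2 + 4A^6 - 3A^10 + 2A^14 - A^18; 12 crossings at w = -2): V = -t^-6 + 2t^-5 - 3t^-4 + 4t^-3 - 3t^-2 + 3t^-1 - 2 + t
D2 (bracket A^-16 - 2A^-12 + 3A^-8 - 3A^-4 + 4 - 3A^4 + 2A^8 - A^12; 10 crossings at w = -4): V = -t^-6 + 2t^-5 - 3t^-4 + 4t^-3 - 3t^-2 + 3t^-1 - 2 + t
key observation: Markov moves rewrite D1 (12 crossings) into D2 (10)


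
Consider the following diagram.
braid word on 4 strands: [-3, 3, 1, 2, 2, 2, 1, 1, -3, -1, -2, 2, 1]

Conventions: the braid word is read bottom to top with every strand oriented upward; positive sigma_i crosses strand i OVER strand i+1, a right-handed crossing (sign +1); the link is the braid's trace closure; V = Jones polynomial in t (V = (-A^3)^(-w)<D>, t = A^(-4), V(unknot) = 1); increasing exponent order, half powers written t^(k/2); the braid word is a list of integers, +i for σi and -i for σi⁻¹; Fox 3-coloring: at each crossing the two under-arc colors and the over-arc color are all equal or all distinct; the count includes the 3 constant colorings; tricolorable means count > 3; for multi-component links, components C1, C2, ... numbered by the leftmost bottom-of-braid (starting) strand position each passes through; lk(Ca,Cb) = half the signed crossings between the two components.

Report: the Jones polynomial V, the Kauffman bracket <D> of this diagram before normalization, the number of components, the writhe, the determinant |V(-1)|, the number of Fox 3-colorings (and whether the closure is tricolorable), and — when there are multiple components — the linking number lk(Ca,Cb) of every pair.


V(t) = t^2 + 2t^4 - 2t^5 + t^6 - 2t^7 + t^8
bracket: -A^-17 + 2A^-13 - A^-9 + 2A^-5 - 2A^-1 - A^7, w = +5
1 component, writhe +5, over 13 crossings
det 9, colorings 27 of 3^13 — tricolorable
observation: det 9 = |V(-1)|; divisible by 3, so tricolorable


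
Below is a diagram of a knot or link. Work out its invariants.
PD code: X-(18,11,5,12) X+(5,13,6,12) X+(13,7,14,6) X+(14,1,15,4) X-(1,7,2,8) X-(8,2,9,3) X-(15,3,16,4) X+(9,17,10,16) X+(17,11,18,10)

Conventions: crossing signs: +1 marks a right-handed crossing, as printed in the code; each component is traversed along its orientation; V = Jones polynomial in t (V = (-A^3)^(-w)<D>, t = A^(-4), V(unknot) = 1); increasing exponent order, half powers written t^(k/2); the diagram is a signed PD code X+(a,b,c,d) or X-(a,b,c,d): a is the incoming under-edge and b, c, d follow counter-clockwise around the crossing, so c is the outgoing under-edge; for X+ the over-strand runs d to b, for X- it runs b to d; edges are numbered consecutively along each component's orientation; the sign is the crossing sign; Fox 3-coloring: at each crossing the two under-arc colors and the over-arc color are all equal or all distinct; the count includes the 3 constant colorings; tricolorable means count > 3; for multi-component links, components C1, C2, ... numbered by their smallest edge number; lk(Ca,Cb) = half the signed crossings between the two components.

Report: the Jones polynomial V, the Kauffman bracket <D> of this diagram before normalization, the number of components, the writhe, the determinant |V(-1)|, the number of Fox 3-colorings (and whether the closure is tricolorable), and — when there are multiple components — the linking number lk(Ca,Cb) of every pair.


Jones polynomial: V(t) = -t^(-3/2) - 2t^(1/2) + t^(3/2) - t^(5/2) + t^(7/2)
<D> = -A^-11 + A^-7 - A^-3 + 2A + A^9; writhe +1
components 2, writhe +1 (9 crossings)
linking number lk(C1,C2) = -1
3-colorings: 9 of 3^9, det 6 — tricolorable
note: w = +1 (over 9 crossings) is diagram-only; (-A^3)^(-1) removes it from V


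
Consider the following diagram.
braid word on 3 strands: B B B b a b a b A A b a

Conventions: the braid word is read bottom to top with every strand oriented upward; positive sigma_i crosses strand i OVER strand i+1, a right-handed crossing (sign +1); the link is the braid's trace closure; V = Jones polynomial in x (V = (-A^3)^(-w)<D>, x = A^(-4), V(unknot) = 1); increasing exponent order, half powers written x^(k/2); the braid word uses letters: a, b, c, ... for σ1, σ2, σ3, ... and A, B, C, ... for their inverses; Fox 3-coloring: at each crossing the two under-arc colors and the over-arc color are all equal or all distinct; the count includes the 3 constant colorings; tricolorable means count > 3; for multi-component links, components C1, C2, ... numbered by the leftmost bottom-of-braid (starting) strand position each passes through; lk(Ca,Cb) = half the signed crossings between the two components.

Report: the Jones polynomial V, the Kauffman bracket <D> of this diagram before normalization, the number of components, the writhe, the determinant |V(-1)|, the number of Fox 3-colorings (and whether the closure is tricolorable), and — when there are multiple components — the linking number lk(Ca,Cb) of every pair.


V = -x^-1 + 2 - x + 2x^2 - x^3 + x^4 - x^5
<D> = -A^-14 + A^-10 - A^-6 + 2A^-2 - A^2 + 2A^6 - A^10 (w = +2)
1 component over 12 crossings, w = +2
9 Fox colorings among 3^12, |V(-1)| = 9: tricolorable
why: free reduction leaves σ2⁻¹ σ2⁻¹ σ1 σ2 σ1 σ2 σ1⁻¹ σ1⁻¹ σ2 σ1 of the original 12 letters


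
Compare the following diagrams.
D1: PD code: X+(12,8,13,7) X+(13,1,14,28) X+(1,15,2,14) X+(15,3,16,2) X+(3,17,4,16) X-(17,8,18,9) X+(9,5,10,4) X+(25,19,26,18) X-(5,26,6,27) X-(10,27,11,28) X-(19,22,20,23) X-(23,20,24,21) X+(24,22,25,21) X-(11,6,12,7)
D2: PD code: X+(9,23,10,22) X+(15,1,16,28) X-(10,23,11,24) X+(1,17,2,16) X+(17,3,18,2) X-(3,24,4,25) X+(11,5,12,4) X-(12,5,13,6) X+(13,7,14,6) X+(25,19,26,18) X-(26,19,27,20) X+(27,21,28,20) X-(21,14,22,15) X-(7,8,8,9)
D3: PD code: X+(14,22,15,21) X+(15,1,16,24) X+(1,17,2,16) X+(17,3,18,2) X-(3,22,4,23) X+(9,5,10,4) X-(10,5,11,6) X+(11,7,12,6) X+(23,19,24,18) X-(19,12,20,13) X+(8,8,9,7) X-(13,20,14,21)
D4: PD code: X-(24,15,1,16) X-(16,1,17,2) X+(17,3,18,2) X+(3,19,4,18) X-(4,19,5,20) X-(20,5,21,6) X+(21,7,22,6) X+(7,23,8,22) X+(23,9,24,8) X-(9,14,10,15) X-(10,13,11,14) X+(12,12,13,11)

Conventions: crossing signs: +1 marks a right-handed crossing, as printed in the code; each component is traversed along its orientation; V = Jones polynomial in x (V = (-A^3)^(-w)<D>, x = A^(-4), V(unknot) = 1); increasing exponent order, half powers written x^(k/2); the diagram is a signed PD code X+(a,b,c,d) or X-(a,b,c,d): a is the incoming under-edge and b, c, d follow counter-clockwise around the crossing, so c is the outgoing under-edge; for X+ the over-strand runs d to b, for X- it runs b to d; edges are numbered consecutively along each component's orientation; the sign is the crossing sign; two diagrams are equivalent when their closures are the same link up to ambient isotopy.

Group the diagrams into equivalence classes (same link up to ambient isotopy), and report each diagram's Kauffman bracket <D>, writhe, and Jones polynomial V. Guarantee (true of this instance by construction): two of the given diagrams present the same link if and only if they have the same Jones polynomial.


classes: {D1, D2, D3} | {D4}
V(D1) = x^-1 - 1 + 2x - 2x^2 + 2x^3 - 2x^4 + x^5  [14 crossings, <D> = A^-14 - 2A^-10 + 2A^-6 - 2A^-2 + 2A^2 - A^6 + A^10, w = +2]
V(D2) = x^-1 - 1 + 2x - 2x^2 + 2x^3 - 2x^4 + x^5  [14 crossings, <D> = A^-14 - 2A^-10 + 2A^-6 - 2A^-2 + 2A^2 - A^6 + A^10, w = +2]
D3 (bracket A^-8 - 2A^-4 + 2 - 2A^4 + 2A^8 - A^12 + A^16; 12 crossings at w = +4): V = x^-1 - 1 + 2x - 2x^2 + 2x^3 - 2x^4 + x^5
D4 (bracket 1; 12 crossings at w = 0): V = 1
insight: 2 values of V(x) split the 4 diagrams


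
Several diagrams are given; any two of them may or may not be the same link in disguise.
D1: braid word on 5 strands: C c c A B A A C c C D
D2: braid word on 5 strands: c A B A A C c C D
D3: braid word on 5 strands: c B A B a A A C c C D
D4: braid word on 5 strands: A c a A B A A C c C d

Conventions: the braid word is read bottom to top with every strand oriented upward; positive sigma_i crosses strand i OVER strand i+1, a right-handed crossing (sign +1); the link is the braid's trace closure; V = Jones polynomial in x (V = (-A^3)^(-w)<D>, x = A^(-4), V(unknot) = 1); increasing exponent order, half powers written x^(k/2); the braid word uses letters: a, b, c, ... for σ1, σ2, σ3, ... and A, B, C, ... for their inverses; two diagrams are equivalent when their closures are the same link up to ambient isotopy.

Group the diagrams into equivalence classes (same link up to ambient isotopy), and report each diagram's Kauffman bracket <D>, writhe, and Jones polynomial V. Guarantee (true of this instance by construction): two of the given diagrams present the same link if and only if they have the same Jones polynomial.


classes: {D1, D2, D3, D4}
V(D1) = x^(-9/2) - x^(-5/2) - x^(-3/2) - x^(-1/2)  [11 crossings, <D> = A^-13 + A^-9 + A^-5 - A^3, w = -5]
V(D2) = x^(-9/2) - x^(-5/2) - x^(-3/2) - x^(-1/2)  (w -5, c 9, <D> = A^-13 + A^-9 + A^-5 - A^3)
V(D3) = x^(-9/2) - x^(-5/2) - x^(-3/2) - x^(-1/2)  (w -5, c 11, <D> = A^-13 + A^-9 + A^-5 - A^3)
V(D4) = x^(-9/2) - x^(-5/2) - x^(-3/2) - x^(-1/2)  [11 crossings, <D> = A^-7 + A^-3 + A - A^9, w = -3]
note: all 4 diagrams share one V(x), hence one class


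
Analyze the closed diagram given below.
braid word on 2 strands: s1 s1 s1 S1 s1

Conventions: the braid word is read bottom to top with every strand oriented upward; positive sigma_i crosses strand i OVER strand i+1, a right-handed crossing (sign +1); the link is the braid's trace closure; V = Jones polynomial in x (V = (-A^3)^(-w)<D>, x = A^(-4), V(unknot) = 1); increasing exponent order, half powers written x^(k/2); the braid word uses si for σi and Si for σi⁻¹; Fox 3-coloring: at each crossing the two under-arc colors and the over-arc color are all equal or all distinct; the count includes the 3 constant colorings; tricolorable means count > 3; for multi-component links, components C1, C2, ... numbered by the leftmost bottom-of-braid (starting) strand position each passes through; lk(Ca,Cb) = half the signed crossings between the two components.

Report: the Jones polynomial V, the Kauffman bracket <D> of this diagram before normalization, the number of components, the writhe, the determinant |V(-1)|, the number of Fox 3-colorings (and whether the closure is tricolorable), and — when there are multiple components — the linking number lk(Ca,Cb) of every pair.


V = x + x^3 - x^4
<D> = A^-7 - A^-3 - A^5 (w = +3)
1 component over 5 crossings, w = +3
9 Fox colorings among 3^5, |V(-1)| = 3: tricolorable
why: |V(-1)| = 3: so tricolorable, since 3 divides 3
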